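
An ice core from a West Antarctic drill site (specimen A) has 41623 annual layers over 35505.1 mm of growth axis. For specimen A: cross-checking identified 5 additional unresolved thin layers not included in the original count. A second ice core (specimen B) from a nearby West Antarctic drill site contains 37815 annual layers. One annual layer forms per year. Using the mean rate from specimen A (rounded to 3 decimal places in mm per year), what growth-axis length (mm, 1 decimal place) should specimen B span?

32256.2 mm

Specimen A: adjusted count: 41623 + 5 = 41628 annual layers.
A: Mean rate = 35505.1 mm / 41628 years ≈ 0.853 mm/yr.
B's length ≈ 0.853 × 37815 = 32256.2 mm.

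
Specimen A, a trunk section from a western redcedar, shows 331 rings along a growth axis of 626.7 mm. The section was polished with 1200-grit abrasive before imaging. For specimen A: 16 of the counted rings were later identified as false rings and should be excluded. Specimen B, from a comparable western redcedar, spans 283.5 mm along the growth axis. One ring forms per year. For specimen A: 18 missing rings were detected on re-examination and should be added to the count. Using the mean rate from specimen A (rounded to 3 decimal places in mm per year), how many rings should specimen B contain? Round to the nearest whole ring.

Specimen A: true ring count = 331 − 16 + 18 = 333.
A: Extension rate ≈ 626.7 / 333 = 1.882 mm/year.
B spans 283.5 / 1.882 = 150.64 years ≈ 151 rings.

151 rings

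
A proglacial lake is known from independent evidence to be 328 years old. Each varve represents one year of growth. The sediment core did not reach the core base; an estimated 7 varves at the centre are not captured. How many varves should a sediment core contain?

At one varve per year, 328 years correspond to 328 varves.
328 − 7 missed = 321 varves expected in the prepared section.

321 varves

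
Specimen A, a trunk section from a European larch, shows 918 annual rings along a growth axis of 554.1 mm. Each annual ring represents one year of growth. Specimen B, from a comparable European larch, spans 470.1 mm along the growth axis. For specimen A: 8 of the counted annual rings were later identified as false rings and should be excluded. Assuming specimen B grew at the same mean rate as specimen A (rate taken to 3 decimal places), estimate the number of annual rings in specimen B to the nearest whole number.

Specimen A: true annual ring count = 918 − 8 = 910.
A: Extension rate ≈ 554.1 / 910 = 0.609 mm/yr.
B spans 470.1 / 0.609 = 771.92 years ≈ 772 annual rings.

772 annual rings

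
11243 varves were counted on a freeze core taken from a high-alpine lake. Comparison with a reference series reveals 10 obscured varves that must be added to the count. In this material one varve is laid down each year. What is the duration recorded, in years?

11253 yr

Correcting the raw count gives 11243 + 10 = 11253 true varves.
One varve per year makes the duration 11253 years.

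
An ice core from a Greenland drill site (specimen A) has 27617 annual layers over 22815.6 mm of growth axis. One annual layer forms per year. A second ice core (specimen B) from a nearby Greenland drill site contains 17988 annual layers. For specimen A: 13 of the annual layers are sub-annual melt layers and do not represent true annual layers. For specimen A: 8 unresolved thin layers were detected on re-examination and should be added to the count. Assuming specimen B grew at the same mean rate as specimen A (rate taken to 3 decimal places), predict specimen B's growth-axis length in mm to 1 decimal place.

Specimen A: after corrections the count is 27617 − 13 + 8 = 27612 annual layers.
A: 22815.6 mm over 27612 years gives 22815.6 / 27612 ≈ 0.826 mm/year.
Length of B = 0.826 × 17988 = 14858.1 mm.

14858.1 mm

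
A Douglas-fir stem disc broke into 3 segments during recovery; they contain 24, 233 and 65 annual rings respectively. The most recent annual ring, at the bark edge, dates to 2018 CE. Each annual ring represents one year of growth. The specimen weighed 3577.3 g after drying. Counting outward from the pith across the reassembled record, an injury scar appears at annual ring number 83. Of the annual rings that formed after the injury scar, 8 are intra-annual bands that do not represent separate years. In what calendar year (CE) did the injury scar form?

1787 CE

Total annual rings = 24 + 233 + 65 = 322.
322 − 83 = 239 annual rings lie beyond the injury scar toward the bark edge.
Excluding 8 false annual rings: 239 − 8 = 231.
2018 − 231 = 1787 CE.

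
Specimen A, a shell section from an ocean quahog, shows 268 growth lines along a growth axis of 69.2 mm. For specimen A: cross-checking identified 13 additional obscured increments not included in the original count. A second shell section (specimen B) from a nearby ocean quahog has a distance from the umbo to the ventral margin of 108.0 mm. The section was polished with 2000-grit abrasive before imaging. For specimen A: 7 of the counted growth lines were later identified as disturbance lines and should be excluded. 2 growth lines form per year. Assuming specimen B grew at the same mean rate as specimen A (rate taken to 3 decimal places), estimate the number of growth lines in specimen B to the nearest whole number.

428 growth lines

Specimen A: after corrections the count is 268 − 7 + 13 = 274 growth lines.
Specimen A: 274 growth lines at 2 per year is 274 / 2 = 137 years.
A: Extension rate ≈ 69.2 / 137 = 0.505 mm/yr.
For B, 108.0 / 0.505 = 213.86 years; at 2 growth lines per year that is 213.86 × 2 ≈ 428 growth lines.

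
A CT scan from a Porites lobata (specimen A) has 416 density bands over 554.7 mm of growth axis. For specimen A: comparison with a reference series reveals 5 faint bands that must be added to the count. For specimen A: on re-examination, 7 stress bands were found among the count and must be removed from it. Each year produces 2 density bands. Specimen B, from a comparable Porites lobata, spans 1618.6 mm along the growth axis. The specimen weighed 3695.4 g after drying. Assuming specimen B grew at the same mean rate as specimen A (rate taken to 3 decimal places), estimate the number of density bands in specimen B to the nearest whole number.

Specimen A: adjusted count: 416 − 7 + 5 = 414 density bands.
Specimen A: 414 density bands at 2 per year is 414 / 2 = 207 years.
A: Extension rate ≈ 554.7 / 207 = 2.680 mm/yr.
B spans 1618.6 / 2.680 = 603.96 years; at 2 density bands per year that is 603.96 × 2 ≈ 1208 density bands.

1208 density bands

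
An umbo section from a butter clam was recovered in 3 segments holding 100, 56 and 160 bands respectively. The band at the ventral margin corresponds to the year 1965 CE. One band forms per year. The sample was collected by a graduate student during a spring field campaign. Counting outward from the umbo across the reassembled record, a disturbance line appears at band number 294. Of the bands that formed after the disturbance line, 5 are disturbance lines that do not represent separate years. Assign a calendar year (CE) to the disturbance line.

1948 CE

Total bands = 100 + 56 + 160 = 316.
The disturbance line sits at band 294 from the umbo, so 316 − 294 = 22 bands formed after it.
Excluding 5 false bands: 22 − 5 = 17.
The band at the ventral margin is 1965 CE, so the disturbance line dates to 1965 − 17 = 1948 CE.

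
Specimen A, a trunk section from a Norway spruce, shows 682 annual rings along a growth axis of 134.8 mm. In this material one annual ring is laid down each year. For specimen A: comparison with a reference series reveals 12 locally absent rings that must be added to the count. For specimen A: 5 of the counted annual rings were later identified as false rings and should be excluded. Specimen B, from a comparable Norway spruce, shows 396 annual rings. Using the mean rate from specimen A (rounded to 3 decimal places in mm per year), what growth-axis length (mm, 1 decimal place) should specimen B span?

Specimen A: correcting the raw count gives 682 − 5 + 12 = 689 true annual rings.
A: Extension rate ≈ 134.8 / 689 = 0.196 mm/yr.
For B, 0.196 mm/year × 396 years = 77.6 mm.

77.6 mm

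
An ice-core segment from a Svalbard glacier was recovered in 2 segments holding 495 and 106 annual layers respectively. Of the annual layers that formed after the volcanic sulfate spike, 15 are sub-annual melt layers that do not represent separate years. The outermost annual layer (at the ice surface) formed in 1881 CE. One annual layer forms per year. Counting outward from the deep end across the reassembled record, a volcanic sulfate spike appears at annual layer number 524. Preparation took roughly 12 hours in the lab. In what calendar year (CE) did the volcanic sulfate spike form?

1819 CE

Total annual layers = 495 + 106 = 601.
Between annual layer 524 and the ice surface there are 601 − 524 = 77 annual layers.
Removing the 15 false annual layers leaves 77 − 15 = 62 true annual layers beyond the volcanic sulfate spike.
Counting back 62 years from 1881 CE places the volcanic sulfate spike in 1881 − 62 = 1819 CE.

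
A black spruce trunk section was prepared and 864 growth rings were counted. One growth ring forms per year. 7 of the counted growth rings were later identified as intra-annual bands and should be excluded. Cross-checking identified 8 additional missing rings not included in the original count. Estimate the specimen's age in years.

Adjusted count: 864 − 7 + 8 = 865 growth rings.
At one growth ring per year, that is 865 years.

865 years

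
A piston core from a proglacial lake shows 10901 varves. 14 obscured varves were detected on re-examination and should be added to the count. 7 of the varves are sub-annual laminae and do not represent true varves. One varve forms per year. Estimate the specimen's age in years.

Correcting the raw count gives 10901 − 7 + 14 = 10908 true varves.
At one varve per year, that is 10908 years.

10908 years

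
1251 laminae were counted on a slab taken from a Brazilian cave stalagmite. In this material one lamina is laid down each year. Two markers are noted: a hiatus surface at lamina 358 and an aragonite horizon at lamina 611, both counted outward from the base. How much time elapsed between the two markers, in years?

The two markers are separated by 611 − 358 = 253 laminae.
One lamina per year makes the interval 253 years.

253 yr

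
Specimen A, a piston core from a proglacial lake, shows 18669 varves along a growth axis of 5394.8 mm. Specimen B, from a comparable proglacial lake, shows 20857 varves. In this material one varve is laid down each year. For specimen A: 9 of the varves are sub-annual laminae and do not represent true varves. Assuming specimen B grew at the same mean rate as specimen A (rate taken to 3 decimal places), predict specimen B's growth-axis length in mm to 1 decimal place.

Specimen A: adjusted count: 18669 − 9 = 18660 varves.
A: 5394.8 mm over 18660 years gives 5394.8 / 18660 ≈ 0.289 mm per year.
B's length ≈ 0.289 × 20857 = 6027.7 mm.

6027.7 mm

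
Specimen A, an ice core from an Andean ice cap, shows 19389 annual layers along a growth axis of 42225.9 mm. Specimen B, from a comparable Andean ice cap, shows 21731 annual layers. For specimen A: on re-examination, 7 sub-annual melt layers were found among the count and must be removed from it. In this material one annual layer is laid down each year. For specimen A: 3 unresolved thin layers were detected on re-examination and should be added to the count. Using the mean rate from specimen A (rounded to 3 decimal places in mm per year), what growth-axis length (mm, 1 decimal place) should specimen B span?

47330.1 mm

Specimen A: true annual layer count = 19389 − 7 + 3 = 19385.
A: 42225.9 mm over 19385 years gives 42225.9 / 19385 ≈ 2.178 mm/year.
B's length ≈ 2.178 × 21731 = 47330.1 mm.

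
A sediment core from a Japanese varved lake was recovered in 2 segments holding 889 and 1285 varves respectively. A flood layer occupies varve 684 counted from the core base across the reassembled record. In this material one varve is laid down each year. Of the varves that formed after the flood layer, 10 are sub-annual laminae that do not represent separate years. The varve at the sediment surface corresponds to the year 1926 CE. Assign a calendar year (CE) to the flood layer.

446 CE

Total varves = 889 + 1285 = 2174.
The flood layer sits at varve 684 from the core base, so 2174 − 684 = 1490 varves formed after it.
Removing the 10 false varves leaves 1490 − 10 = 1480 true varves beyond the flood layer.
Counting back 1480 years from 1926 CE places the flood layer in 1926 − 1480 = 446 CE.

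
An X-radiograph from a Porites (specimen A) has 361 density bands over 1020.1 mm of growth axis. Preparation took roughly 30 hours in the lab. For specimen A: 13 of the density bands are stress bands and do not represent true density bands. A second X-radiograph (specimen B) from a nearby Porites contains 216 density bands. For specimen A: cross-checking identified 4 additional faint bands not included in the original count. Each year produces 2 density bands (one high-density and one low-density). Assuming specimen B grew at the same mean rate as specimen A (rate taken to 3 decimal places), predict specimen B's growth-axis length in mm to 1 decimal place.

Specimen A: after corrections the count is 361 − 13 + 4 = 352 density bands.
Specimen A: 352 density bands at 2 per year is 352 / 2 = 176 years.
A: 1020.1 mm over 176 years gives 1020.1 / 176 ≈ 5.796 mm/yr.
Specimen B: with 2 density bands per year, 216 / 2 = 108 years. For B, 5.796 mm/year × 108 years = 626.0 mm.

626.0 mm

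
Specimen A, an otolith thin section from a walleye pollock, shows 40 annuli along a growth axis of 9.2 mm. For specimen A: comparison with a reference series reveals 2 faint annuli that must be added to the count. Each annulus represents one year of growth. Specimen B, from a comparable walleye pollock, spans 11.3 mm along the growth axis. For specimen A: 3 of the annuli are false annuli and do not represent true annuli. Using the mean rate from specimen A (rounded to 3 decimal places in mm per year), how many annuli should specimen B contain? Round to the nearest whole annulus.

48 annuli

Specimen A: correcting the raw count gives 40 − 3 + 2 = 39 true annuli.
A: 9.2 mm over 39 years gives 9.2 / 39 ≈ 0.236 mm/yr.
For B, 11.3 / 0.236 = 47.88 years ≈ 48 annuli.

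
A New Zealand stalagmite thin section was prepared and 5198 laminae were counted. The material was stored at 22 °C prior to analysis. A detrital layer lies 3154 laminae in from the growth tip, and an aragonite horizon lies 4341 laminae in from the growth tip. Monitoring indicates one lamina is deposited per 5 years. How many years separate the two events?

5935 years

Separation: 4341 − 3154 = 1187 laminae.
1187 laminae at 5 years each span 1187 × 5 = 5935 years.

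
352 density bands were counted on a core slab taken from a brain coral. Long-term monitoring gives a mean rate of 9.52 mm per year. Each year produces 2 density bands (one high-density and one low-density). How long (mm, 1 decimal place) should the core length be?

1675.5 mm

With 2 density bands per year, 352 / 2 = 176 years.
Length ≈ 9.52 × 176 = 1675.5 mm.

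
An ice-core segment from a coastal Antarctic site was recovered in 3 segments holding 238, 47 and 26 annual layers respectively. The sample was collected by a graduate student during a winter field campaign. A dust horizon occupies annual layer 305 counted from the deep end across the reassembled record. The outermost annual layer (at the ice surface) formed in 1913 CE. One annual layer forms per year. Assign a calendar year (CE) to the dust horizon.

1907 CE

Total annual layers = 238 + 47 + 26 = 311.
The dust horizon sits at annual layer 305 from the deep end, so 311 − 305 = 6 annual layers formed after it.
The annual layer at the ice surface is 1913 CE, so the dust horizon dates to 1913 − 6 = 1907 CE.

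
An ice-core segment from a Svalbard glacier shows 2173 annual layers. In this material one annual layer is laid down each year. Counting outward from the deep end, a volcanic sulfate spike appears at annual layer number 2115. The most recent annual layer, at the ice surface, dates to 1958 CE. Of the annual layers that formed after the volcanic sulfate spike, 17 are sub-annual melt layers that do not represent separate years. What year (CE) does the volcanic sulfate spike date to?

1917 CE

2173 − 2115 = 58 annual layers lie beyond the volcanic sulfate spike toward the ice surface.
Removing the 17 false annual layers leaves 58 − 17 = 41 true annual layers beyond the volcanic sulfate spike.
Counting back 41 years from 1958 CE places the volcanic sulfate spike in 1958 − 41 = 1917 CE.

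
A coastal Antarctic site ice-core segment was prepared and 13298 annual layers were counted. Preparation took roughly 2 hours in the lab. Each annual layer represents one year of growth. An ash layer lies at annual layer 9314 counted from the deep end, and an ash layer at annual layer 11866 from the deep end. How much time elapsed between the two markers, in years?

2552 yr

Separation: 11866 − 9314 = 2552 annual layers.
At one annual layer per year, 2552 years elapsed between them.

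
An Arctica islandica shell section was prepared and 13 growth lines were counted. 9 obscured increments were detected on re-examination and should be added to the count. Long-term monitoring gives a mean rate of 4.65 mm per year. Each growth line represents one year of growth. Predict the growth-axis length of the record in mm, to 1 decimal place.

Adjusted count: 13 + 9 = 22 growth lines.
22 years at 4.65 mm/year gives 4.65 × 22 = 102.3 mm.

102.3 mm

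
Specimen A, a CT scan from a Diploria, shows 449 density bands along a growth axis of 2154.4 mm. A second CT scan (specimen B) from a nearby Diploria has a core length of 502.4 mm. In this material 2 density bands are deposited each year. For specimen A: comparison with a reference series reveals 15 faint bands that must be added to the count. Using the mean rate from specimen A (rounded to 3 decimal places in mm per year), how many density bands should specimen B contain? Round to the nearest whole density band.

Specimen A: after corrections the count is 449 + 15 = 464 density bands.
Specimen A: with 2 density bands per year, 464 / 2 = 232 years.
A: Extension rate ≈ 2154.4 / 232 = 9.286 mm per year.
B spans 502.4 / 9.286 = 54.10 years; at 2 density bands per year that is 54.10 × 2 ≈ 108 density bands.

108 density bands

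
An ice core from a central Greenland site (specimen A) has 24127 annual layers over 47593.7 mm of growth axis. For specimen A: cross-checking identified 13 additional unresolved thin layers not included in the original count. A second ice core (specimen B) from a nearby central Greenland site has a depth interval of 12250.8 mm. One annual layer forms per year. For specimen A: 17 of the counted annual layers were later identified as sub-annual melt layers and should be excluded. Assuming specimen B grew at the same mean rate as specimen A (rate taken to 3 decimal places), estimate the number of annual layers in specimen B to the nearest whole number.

6209 annual layers

Specimen A: after corrections the count is 24127 − 17 + 13 = 24123 annual layers.
A: Extension rate ≈ 47593.7 / 24123 = 1.973 mm/year.
Specimen B: 12250.8 mm / 1.973 mm per year = 6209.22 years ≈ 6209 annual layers.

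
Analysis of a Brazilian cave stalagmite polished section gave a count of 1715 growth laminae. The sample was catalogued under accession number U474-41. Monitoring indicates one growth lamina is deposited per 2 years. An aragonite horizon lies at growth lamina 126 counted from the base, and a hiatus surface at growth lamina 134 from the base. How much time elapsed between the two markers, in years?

16 yr

The two markers are separated by 134 − 126 = 8 growth laminae.
8 growth laminae at 2 years each span 8 × 2 = 16 years.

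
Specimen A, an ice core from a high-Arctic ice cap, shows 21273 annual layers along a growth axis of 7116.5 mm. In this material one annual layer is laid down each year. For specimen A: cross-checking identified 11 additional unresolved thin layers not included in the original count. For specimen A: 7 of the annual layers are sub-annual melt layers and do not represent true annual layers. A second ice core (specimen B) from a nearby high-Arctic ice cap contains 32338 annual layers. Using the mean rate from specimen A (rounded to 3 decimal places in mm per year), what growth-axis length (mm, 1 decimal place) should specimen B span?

10800.9 mm

Specimen A: after corrections the count is 21273 − 7 + 11 = 21277 annual layers.
A: Mean rate = 7116.5 mm / 21277 years ≈ 0.334 mm/year.
Length of B = 0.334 × 32338 = 10800.9 mm.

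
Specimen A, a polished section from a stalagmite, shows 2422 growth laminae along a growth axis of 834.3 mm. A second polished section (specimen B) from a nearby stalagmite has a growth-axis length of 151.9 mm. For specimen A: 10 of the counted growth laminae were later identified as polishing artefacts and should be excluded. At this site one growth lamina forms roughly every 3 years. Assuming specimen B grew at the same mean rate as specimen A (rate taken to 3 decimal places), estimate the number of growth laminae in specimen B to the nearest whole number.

Specimen A: after corrections the count is 2422 − 10 = 2412 growth laminae.
Specimen A: multiplying by 3 years per growth lamina: 2412 × 3 = 7236 years.
A: 834.3 mm over 7236 years gives 834.3 / 7236 ≈ 0.115 mm per year.
B spans 151.9 / 0.115 = 1320.87 years; at 3 years per growth lamina that is 1320.87 / 3 ≈ 440 growth laminae.

440 growth laminae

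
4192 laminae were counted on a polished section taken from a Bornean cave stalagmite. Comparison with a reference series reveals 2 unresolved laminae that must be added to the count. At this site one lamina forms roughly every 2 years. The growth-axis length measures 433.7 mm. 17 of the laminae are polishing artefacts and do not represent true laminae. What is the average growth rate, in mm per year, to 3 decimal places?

After corrections the count is 4192 − 17 + 2 = 4177 laminae.
4177 laminae at 2 years each span 4177 × 2 = 8354 years.
Mean rate = 433.7 mm / 8354 years ≈ 0.052 mm per year.

0.052 mm per year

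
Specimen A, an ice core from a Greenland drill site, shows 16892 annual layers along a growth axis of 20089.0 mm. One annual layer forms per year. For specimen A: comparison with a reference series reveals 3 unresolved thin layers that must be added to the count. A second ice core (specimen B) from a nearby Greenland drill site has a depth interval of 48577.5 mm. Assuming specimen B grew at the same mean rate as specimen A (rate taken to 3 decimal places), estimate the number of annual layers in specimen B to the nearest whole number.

40856 annual layers

Specimen A: adjusted count: 16892 + 3 = 16895 annual layers.
A: Extension rate ≈ 20089.0 / 16895 = 1.189 mm per year.
B spans 48577.5 / 1.189 = 40855.76 years ≈ 40856 annual layers.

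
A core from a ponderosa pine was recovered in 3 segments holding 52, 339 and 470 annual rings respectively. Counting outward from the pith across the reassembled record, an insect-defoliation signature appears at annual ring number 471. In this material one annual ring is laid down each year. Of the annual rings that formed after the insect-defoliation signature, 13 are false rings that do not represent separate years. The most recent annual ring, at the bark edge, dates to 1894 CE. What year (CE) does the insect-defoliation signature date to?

1517 CE

Total annual rings = 52 + 339 + 470 = 861.
The insect-defoliation signature sits at annual ring 471 from the pith, so 861 − 471 = 390 annual rings formed after it.
390 − 13 false = 377 true annual rings after the insect-defoliation signature.
1894 − 377 = 1517 CE.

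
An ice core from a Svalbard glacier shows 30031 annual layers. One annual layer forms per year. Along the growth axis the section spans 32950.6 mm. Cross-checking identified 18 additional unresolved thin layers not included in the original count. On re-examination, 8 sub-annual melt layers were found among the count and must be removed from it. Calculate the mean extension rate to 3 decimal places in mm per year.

1.097 mm per year

After corrections the count is 30031 − 8 + 18 = 30041 annual layers.
Extension rate ≈ 32950.6 / 30041 = 1.097 mm per year.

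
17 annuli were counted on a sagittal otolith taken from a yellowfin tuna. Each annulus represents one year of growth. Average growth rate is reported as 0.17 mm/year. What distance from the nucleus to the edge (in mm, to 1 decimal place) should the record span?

The record spans 17 years at 0.17 mm per year.
17 years at 0.17 mm/year gives 0.17 × 17 = 2.9 mm.

2.9 mm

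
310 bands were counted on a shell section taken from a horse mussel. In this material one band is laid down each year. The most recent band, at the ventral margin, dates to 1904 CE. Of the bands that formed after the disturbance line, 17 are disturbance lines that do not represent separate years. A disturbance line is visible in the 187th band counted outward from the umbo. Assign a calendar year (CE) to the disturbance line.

310 − 187 = 123 bands lie beyond the disturbance line toward the ventral margin.
Removing the 17 false bands leaves 123 − 17 = 106 true bands beyond the disturbance line.
Counting back 106 years from 1904 CE places the disturbance line in 1904 − 106 = 1798 CE.

1798 CE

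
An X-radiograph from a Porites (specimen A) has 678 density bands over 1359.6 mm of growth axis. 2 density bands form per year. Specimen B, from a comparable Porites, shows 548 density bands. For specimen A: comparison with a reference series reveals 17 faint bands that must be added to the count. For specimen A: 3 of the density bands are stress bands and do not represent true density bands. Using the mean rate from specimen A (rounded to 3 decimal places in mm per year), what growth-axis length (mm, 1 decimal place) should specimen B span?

Specimen A: adjusted count: 678 − 3 + 17 = 692 density bands.
Specimen A: with 2 density bands per year, 692 / 2 = 346 years.
A: Mean rate = 1359.6 mm / 346 years ≈ 3.929 mm/year.
Specimen B: with 2 density bands per year, 548 / 2 = 274 years. For B, 3.929 mm/year × 274 years = 1076.5 mm.

1076.5 mm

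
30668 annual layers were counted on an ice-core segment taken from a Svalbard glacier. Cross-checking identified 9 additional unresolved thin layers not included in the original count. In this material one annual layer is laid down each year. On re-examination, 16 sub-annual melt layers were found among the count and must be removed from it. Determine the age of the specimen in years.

After corrections the count is 30668 − 16 + 9 = 30661 annual layers.
With a one-to-one annual layer periodicity this is 30661 years.

30661 yr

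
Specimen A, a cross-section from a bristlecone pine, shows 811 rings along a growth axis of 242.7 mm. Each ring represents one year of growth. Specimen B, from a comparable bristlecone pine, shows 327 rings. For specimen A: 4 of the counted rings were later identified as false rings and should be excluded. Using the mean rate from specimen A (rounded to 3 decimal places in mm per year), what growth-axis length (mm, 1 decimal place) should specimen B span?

98.4 mm

Specimen A: adjusted count: 811 − 4 = 807 rings.
A: Mean rate = 242.7 mm / 807 years ≈ 0.301 mm per year.
B's length ≈ 0.301 × 327 = 98.4 mm.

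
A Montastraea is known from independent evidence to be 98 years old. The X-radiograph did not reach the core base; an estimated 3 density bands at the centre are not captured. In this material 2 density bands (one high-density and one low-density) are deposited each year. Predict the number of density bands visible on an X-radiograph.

With 2 density bands per year, 98 years would produce 98 × 2 = 196 density bands.
Subtracting the 3 density bands not captured gives 196 − 3 = 193 density bands in the record.

193 density bands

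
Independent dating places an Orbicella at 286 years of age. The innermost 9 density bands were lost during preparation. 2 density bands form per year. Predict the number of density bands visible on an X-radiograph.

Expected density bands: 286 × 2 = 572.
Subtracting the 9 density bands not captured gives 572 − 9 = 563 density bands in the record.

563 density bands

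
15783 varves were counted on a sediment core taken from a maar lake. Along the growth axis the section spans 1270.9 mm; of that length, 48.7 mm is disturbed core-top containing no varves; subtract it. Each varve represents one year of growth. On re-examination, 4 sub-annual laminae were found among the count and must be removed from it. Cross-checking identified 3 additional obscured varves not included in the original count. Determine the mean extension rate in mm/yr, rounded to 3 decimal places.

0.077 mm/yr

Correcting the raw count gives 15783 − 4 + 3 = 15782 true varves.
Removing the 48.7 mm offcut leaves 1270.9 − 48.7 = 1222.2 mm.
Mean rate = 1222.2 mm / 15782 years ≈ 0.077 mm/yr.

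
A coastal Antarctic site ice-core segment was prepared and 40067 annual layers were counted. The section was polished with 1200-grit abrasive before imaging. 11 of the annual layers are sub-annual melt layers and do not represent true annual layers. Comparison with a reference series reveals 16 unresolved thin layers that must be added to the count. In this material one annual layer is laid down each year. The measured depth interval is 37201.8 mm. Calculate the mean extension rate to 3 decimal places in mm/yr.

Correcting the raw count gives 40067 − 11 + 16 = 40072 true annual layers.
Mean rate = 37201.8 mm / 40072 years ≈ 0.928 mm/yr.

0.928 mm/yr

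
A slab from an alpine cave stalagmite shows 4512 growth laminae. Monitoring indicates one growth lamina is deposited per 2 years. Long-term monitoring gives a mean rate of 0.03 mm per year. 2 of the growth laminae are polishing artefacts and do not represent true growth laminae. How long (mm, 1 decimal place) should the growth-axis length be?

Correcting the raw count gives 4512 − 2 = 4510 true growth laminae.
Multiplying by 2 years per growth lamina: 4510 × 2 = 9020 years.
Predicted length = 0.03 mm/year × 9020 years = 270.6 mm.

270.6 mm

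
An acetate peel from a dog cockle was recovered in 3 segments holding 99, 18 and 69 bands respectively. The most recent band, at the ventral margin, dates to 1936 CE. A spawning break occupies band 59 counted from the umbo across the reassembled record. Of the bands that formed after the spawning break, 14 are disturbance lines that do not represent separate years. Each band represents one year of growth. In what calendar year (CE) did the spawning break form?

1823 CE

Total bands = 99 + 18 + 69 = 186.
The spawning break sits at band 59 from the umbo, so 186 − 59 = 127 bands formed after it.
Excluding 14 false bands: 127 − 14 = 113.
The band at the ventral margin is 1936 CE, so the spawning break dates to 1936 − 113 = 1823 CE.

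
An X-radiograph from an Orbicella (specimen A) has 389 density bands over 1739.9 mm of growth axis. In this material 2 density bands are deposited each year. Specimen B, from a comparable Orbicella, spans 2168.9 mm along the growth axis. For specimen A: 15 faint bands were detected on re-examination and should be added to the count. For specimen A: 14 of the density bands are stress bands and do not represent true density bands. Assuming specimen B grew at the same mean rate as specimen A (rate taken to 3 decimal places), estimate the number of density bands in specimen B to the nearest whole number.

Specimen A: correcting the raw count gives 389 − 14 + 15 = 390 true density bands.
Specimen A: dividing by 2 density bands per year: 390 / 2 = 195 years.
A: 1739.9 mm over 195 years gives 1739.9 / 195 ≈ 8.923 mm/year.
B spans 2168.9 / 8.923 = 243.07 years; at 2 density bands per year that is 243.07 × 2 ≈ 486 density bands.

486 density bands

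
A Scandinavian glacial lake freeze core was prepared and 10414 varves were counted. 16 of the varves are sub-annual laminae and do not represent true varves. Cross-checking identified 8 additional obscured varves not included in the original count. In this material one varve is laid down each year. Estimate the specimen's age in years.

Correcting the raw count gives 10414 − 16 + 8 = 10406 true varves.
One varve per year makes the duration 10406 years.

10406 yr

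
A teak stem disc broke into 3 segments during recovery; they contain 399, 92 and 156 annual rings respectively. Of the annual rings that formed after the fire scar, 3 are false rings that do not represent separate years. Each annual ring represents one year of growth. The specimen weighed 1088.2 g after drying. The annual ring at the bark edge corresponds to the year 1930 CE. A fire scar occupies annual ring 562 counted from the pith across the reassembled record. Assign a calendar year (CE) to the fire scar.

Total annual rings = 399 + 92 + 156 = 647.
The fire scar sits at annual ring 562 from the pith, so 647 − 562 = 85 annual rings formed after it.
85 − 3 false = 82 true annual rings after the fire scar.
Counting back 82 years from 1930 CE places the fire scar in 1930 − 82 = 1848 CE.

1848 CE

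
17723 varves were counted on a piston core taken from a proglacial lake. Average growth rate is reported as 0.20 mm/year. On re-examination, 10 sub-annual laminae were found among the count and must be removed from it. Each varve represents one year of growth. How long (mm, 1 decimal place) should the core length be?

3542.6 mm

Correcting the raw count gives 17723 − 10 = 17713 true varves.
Length ≈ 0.20 × 17713 = 3542.6 mm.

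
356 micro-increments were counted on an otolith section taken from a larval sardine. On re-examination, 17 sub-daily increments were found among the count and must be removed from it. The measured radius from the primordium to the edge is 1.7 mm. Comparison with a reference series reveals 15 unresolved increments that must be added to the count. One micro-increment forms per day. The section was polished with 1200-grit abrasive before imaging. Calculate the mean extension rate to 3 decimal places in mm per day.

0.005 mm per day

Adjusted count: 356 − 17 + 15 = 354 micro-increments.
1.7 mm over 354 days gives 1.7 / 354 ≈ 0.005 mm per day.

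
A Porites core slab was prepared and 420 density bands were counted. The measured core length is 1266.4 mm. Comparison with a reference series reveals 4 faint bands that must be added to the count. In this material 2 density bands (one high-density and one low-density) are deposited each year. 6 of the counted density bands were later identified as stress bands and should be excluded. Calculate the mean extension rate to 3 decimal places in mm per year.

6.059 mm per year

After corrections the count is 420 − 6 + 4 = 418 density bands.
418 density bands at 2 per year is 418 / 2 = 209 years.
Extension rate ≈ 1266.4 / 209 = 6.059 mm per year.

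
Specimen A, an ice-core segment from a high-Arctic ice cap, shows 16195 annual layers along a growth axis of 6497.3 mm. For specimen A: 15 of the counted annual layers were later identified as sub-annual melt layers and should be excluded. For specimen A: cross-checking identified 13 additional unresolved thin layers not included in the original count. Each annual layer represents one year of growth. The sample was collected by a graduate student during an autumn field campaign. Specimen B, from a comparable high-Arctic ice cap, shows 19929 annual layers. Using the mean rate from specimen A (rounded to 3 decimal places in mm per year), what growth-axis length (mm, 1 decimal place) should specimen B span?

7991.5 mm

Specimen A: after corrections the count is 16195 − 15 + 13 = 16193 annual layers.
A: 6497.3 mm over 16193 years gives 6497.3 / 16193 ≈ 0.401 mm/yr.
B's length ≈ 0.401 × 19929 = 7991.5 mm.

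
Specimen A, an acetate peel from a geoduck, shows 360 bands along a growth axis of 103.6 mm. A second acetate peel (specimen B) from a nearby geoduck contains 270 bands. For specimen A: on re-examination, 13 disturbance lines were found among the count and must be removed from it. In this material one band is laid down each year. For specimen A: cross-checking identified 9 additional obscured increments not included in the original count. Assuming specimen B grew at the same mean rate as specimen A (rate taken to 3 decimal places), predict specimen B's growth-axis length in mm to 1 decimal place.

78.6 mm

Specimen A: true band count = 360 − 13 + 9 = 356.
A: Extension rate ≈ 103.6 / 356 = 0.291 mm/yr.
For B, 0.291 mm/year × 270 years = 78.6 mm.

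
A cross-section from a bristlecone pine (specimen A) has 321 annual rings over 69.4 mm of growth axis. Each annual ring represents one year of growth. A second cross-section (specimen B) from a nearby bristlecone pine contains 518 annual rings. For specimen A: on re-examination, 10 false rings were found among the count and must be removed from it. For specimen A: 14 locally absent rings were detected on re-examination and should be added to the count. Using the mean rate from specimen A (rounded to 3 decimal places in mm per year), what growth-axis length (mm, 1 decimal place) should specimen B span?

Specimen A: true annual ring count = 321 − 10 + 14 = 325.
A: Mean rate = 69.4 mm / 325 years ≈ 0.214 mm/year.
For B, 0.214 mm/year × 518 years = 110.9 mm.

110.9 mm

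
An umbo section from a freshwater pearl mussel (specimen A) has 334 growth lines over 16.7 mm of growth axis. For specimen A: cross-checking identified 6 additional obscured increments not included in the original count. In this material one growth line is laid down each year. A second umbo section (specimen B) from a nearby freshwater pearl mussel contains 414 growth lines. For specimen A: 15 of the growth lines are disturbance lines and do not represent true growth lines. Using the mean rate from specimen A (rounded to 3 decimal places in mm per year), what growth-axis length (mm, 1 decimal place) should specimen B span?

Specimen A: after corrections the count is 334 − 15 + 6 = 325 growth lines.
A: Extension rate ≈ 16.7 / 325 = 0.051 mm per year.
B's length ≈ 0.051 × 414 = 21.1 mm.

21.1 mm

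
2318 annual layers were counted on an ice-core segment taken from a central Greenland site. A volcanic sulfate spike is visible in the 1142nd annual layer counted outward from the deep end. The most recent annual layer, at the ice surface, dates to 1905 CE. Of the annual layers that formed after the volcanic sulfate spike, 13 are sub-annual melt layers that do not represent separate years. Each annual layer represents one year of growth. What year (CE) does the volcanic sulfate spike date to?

2318 − 1142 = 1176 annual layers lie beyond the volcanic sulfate spike toward the ice surface.
1176 − 13 false = 1163 true annual layers after the volcanic sulfate spike.
1905 − 1163 = 742 CE.

742 CE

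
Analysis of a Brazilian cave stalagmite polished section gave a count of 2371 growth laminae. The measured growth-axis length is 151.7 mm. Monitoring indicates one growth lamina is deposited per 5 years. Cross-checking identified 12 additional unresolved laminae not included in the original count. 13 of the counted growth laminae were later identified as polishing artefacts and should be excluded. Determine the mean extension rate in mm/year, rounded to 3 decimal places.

0.013 mm/year

Adjusted count: 2371 − 13 + 12 = 2370 growth laminae.
At 5 years per growth lamina, 2370 × 5 = 11850 years.
Extension rate ≈ 151.7 / 11850 = 0.013 mm/year.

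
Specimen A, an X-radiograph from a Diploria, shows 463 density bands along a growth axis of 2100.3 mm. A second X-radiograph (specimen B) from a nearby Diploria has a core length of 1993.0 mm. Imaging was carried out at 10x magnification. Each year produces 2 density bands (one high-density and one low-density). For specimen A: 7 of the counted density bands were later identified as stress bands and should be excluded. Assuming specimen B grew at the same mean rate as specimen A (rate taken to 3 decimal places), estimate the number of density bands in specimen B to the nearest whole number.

433 density bands

Specimen A: true density band count = 463 − 7 = 456.
Specimen A: dividing by 2 density bands per year: 456 / 2 = 228 years.
A: 2100.3 mm over 228 years gives 2100.3 / 228 ≈ 9.212 mm per year.
For B, 1993.0 / 9.212 = 216.35 years; at 2 density bands per year that is 216.35 × 2 ≈ 433 density bands.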